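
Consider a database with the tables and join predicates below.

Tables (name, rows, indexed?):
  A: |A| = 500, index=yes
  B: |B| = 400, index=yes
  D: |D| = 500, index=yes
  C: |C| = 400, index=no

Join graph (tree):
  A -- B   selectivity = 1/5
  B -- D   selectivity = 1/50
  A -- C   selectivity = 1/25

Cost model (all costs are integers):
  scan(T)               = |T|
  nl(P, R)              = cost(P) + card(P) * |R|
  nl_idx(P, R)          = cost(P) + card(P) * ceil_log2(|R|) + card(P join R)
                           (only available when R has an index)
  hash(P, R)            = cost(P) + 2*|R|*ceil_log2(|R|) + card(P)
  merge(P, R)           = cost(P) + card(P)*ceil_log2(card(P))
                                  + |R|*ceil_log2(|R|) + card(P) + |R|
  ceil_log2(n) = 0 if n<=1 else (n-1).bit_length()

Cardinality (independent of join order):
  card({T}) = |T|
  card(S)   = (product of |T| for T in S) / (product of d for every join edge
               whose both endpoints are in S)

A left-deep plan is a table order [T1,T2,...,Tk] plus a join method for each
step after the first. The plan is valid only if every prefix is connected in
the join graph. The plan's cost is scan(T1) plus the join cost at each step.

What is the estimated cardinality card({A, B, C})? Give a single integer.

640000

Tables in S: A(500), B(400), C(400)
Edges inside S: A-B(d=5), A-C(d=25)
numerator = 500 * 400 * 400 = 80000000
denominator = 5 * 25 = 125
card(S) = 80000000 / 125 = 640000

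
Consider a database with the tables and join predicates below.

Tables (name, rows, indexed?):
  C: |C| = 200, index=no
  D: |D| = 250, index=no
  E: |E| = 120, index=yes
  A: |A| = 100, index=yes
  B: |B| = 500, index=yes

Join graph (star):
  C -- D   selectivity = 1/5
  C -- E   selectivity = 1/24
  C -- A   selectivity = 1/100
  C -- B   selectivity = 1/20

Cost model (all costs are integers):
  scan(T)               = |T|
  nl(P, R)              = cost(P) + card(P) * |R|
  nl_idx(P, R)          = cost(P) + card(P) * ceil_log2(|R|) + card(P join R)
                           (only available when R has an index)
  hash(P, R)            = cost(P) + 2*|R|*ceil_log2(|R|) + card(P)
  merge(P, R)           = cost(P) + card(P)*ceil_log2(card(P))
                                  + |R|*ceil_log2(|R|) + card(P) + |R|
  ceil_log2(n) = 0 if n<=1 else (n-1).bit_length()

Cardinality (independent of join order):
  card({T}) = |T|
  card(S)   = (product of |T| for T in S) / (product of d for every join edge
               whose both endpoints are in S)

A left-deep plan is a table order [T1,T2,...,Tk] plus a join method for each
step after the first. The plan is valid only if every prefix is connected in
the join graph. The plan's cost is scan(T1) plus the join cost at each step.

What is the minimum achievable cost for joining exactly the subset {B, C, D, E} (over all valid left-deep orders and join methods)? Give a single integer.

39880

Selinger DP over subsets of {B,C,D,E}:
  {C}: scan cost=200, card=200
  {D}: scan cost=250, card=250
  {E}: scan cost=120, card=120
  {B}: scan cost=500, card=500
  {CD}: card=10000; try (C,hash)→3700, (D,merge)→4250, (C,merge)→4300, (D,hash)→4400, (D,nl)→50200, (C,nl)→50250; best=3700 via (C,hash)
  {CE}: card=1000; try (E,hash)→2080, (E,nl_idx)→2600, (C,merge)→2880, (E,merge)→2960, (C,hash)→3440, (C,nl)→24120 …(+1); best=2080 via (E,hash)
  {BC}: card=5000; try (C,hash)→4200, (B,merge)→7000, (B,nl_idx)→7000, (C,merge)→7300, (B,hash)→9400, (B,nl)→100200 …(+1); best=4200 via (C,hash)
  {CDE}: card=50000; try (D,hash)→7080, (D,merge)→15330, (E,hash)→15380, (E,nl_idx)→123700, (E,merge)→154660, (D,nl)→252080 …(+1); best=7080 via (D,hash)
  {BCD}: card=250000; try (D,hash)→13200, (B,hash)→22700, (D,merge)→76450, (B,merge)→158700, (B,nl_idx)→343700, (D,nl)→1254200 …(+1); best=13200 via (D,hash)
  {BCE}: card=25000; try (E,hash)→10880, (B,hash)→12080, (B,merge)→18080, (B,nl_idx)→36080, (E,nl_idx)→64200, (E,merge)→75160 …(+2); best=10880 via (E,hash)
  {BCDE}: card=1250000; try (D,hash)→39880, (B,hash)→66080, (E,hash)→264880, (D,merge)→413130, (B,merge)→862080, (B,nl_idx)→1707080 …(+5); best=39880 via (D,hash)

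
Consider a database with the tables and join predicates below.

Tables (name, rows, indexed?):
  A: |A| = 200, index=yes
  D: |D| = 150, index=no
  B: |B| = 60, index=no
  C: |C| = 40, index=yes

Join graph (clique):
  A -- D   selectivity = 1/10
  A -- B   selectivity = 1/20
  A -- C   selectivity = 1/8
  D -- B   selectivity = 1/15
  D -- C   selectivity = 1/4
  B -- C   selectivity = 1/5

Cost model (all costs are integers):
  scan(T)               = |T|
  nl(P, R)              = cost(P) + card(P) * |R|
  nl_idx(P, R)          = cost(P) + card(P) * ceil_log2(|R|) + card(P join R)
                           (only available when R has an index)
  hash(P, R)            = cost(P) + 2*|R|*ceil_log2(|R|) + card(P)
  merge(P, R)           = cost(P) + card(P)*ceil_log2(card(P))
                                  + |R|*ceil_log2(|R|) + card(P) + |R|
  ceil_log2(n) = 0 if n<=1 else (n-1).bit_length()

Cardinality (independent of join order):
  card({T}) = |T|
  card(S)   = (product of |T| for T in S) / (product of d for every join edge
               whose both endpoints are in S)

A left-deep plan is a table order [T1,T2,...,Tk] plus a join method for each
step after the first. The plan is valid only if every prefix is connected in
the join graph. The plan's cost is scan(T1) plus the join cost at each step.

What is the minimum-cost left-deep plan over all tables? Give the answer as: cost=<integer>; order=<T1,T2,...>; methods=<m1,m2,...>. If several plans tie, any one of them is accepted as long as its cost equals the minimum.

cost=5200; order=A,B,C,D; methods=hash,hash,hash

Selinger DP (subsets sized 1..n):
  {A}: scan cost=200, card=200
  {D}: scan cost=150, card=150
  {B}: scan cost=60, card=60
  {C}: scan cost=40, card=40
  {AD}: card=3000; try (D,hash)→2800, (A,merge)→3300, (D,merge)→3350, (A,hash)→3500, (A,nl_idx)→4350, (A,nl)→30150 …(+1); best=2800 via (D,hash)
  {AB}: card=600; try (B,hash)→1120, (A,nl_idx)→1140, (A,merge)→2280, (B,merge)→2420, (A,hash)→3320, (A,nl)→12060 …(+1); best=1120 via (B,hash)
  {AC}: card=1000; try (C,hash)→880, (A,nl_idx)→1360, (A,merge)→2120, (C,merge)→2280, (C,nl_idx)→2400, (A,hash)→3280 …(+2); best=880 via (C,hash)
  {BD}: card=600; try (B,hash)→1020, (D,merge)→1830, (B,merge)→1920, (D,hash)→2520, (D,nl)→9060, (B,nl)→9150; best=1020 via (B,hash)
  {CD}: card=1500; try (C,hash)→780, (D,merge)→1670, (C,merge)→1780, (D,hash)→2480, (C,nl_idx)→2550, (D,nl)→6040 …(+1); best=780 via (C,hash)
  {BC}: card=480; try (C,hash)→600, (B,merge)→740, (C,merge)→760, (B,hash)→800, (C,nl_idx)→900, (B,nl)→2440 …(+1); best=600 via (C,hash)
  {ABD}: card=600; try (D,hash)→4120, (A,hash)→4820, (A,nl_idx)→6420, (B,hash)→6520, (D,merge)→9070, (A,merge)→9420 …(+4); best=4120 via (D,hash)
  {ACD}: card=3750; try (D,hash)→4280, (A,hash)→5480, (C,hash)→6280, (D,merge)→13230, (A,nl_idx)→16530, (A,merge)→20580 …(+5); best=4280 via (D,hash)
  {ABC}: card=600; try (C,hash)→2200, (B,hash)→2600, (A,hash)→4280, (A,nl_idx)→5040, (C,nl_idx)→5320, (A,merge)→7200 …(+5); best=2200 via (C,hash)
  {BCD}: card=1200; try (C,hash)→2100, (B,hash)→3000, (D,hash)→3480, (C,nl_idx)→5820, (D,merge)→6750, (C,merge)→7900 …(+4); best=2100 via (C,hash)
  {ABCD}: card=150; try (D,hash)→5200, (C,hash)→5200, (A,hash)→6500, (C,nl_idx)→7870, (B,hash)→8750, (D,merge)→10150 …(+8); best=5200 via (D,hash)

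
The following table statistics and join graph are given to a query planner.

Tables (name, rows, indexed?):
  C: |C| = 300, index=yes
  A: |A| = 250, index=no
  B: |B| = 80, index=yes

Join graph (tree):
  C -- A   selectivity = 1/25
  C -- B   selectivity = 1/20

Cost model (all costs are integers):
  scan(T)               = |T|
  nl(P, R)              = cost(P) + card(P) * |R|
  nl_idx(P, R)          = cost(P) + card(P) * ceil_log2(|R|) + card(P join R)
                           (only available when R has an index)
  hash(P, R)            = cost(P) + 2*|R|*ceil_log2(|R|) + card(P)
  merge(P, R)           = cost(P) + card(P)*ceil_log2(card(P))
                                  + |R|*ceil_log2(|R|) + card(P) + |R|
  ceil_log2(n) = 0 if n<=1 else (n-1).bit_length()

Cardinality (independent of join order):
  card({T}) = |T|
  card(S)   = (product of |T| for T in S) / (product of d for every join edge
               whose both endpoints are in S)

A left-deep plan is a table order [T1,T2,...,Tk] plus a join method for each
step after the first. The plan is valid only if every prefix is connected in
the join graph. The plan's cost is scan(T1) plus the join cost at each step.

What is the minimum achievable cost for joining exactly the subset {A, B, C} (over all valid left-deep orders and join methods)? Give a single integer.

6920

Selinger DP over subsets of {A,B,C}:
  {C}: scan cost=300, card=300
  {A}: scan cost=250, card=250
  {B}: scan cost=80, card=80
  {AC}: card=3000; try (A,hash)→4600, (C,merge)→5500, (C,nl_idx)→5500, (A,merge)→5550, (C,hash)→5900, (C,nl)→75250 …(+1); best=4600 via (A,hash)
  {BC}: card=1200; try (B,hash)→1720, (C,nl_idx)→2000, (B,nl_idx)→3600, (C,merge)→3720, (B,merge)→3940, (C,hash)→5560 …(+2); best=1720 via (B,hash)
  {ABC}: card=12000; try (A,hash)→6920, (B,hash)→8720, (A,merge)→18370, (B,nl_idx)→37600, (B,merge)→44240, (B,nl)→244600 …(+1); best=6920 via (A,hash)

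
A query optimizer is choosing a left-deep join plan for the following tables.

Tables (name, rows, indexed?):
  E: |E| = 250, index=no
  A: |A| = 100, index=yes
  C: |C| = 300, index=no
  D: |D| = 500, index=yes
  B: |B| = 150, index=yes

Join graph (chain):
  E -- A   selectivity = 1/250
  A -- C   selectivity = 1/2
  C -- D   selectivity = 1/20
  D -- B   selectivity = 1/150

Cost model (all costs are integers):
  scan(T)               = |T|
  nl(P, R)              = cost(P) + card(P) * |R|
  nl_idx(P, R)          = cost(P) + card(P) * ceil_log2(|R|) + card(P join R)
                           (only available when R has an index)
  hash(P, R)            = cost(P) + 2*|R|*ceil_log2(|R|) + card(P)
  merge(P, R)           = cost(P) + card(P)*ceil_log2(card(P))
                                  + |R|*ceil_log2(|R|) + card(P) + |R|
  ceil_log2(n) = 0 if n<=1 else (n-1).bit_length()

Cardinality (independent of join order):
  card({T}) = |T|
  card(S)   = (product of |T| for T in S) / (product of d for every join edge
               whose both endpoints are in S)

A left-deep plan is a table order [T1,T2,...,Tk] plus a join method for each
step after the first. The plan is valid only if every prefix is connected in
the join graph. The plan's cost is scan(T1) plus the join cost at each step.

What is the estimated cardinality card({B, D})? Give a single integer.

500

Tables in S: B(150), D(500)
Edges inside S: D-B(d=150)
numerator = 150 * 500 = 75000
denominator = 150 = 150
card(S) = 75000 / 150 = 500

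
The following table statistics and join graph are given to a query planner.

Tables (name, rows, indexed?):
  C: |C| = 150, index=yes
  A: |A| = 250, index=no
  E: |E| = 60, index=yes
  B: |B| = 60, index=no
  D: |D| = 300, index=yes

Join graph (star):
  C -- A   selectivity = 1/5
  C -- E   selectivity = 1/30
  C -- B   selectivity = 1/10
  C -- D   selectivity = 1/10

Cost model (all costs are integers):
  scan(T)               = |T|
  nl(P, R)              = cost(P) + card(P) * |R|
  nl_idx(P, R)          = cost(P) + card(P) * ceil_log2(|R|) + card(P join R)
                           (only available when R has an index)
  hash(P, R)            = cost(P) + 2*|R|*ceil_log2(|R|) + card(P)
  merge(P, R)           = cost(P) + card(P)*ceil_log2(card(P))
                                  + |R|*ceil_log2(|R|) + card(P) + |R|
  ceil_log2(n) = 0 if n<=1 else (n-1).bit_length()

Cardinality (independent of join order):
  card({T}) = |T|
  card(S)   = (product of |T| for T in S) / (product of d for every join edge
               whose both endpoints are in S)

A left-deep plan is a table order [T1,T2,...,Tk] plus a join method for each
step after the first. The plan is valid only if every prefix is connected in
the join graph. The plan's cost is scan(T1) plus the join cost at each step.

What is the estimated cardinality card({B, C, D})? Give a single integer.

27000

Tables in S: B(60), C(150), D(300)
Edges inside S: C-B(d=10), C-D(d=10)
numerator = 60 * 150 * 300 = 2700000
denominator = 10 * 10 = 100
card(S) = 2700000 / 100 = 27000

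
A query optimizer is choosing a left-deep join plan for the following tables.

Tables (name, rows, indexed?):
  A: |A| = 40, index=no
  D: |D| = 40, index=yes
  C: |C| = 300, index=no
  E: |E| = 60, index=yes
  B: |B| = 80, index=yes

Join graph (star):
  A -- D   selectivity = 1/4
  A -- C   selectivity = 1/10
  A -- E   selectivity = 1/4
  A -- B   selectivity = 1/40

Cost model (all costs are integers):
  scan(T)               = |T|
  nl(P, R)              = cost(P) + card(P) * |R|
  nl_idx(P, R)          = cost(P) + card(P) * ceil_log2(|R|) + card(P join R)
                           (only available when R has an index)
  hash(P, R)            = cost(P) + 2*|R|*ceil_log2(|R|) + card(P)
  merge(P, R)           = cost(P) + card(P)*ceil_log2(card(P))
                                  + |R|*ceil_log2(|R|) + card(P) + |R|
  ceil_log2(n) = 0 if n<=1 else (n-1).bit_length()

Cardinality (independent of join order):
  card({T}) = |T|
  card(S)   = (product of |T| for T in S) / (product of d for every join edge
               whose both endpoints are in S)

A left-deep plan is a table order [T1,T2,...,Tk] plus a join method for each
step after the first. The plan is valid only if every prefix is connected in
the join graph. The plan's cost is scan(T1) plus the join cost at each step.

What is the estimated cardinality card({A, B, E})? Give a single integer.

1200

Tables in S: A(40), B(80), E(60)
Edges inside S: A-E(d=4), A-B(d=40)
numerator = 40 * 80 * 60 = 192000
denominator = 4 * 40 = 160
card(S) = 192000 / 160 = 1200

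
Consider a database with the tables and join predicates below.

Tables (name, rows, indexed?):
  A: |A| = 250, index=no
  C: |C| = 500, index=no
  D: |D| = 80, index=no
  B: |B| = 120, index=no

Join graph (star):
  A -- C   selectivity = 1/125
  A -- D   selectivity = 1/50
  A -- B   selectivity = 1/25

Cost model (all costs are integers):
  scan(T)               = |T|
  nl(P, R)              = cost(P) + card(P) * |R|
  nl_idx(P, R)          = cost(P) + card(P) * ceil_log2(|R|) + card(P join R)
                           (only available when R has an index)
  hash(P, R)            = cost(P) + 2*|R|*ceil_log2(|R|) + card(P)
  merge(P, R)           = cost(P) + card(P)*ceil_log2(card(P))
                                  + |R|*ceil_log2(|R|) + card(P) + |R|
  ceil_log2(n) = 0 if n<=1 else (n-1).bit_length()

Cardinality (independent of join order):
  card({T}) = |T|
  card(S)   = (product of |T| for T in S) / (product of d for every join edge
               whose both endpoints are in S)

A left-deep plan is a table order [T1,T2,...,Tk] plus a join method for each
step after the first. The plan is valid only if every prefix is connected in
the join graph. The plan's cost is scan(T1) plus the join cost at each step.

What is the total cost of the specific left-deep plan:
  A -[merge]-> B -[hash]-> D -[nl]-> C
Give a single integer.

step 1: scan A: cost=250, card=250
step 2: join B via merge
    card(P join B) = 250*120/(25) = 1200
    cost = 250 + 250*8 + 120*7 + 250 + 120 = 3460
step 3: join D via hash
    card(P join D) = 1200*80/(50) = 1920
    cost = 3460 + 2*80*7 + 1200 = 5780
step 4: join C via nl
    card(P join C) = 1920*500/(125) = 7680
    cost = 5780 + 1920*500 = 965780

965780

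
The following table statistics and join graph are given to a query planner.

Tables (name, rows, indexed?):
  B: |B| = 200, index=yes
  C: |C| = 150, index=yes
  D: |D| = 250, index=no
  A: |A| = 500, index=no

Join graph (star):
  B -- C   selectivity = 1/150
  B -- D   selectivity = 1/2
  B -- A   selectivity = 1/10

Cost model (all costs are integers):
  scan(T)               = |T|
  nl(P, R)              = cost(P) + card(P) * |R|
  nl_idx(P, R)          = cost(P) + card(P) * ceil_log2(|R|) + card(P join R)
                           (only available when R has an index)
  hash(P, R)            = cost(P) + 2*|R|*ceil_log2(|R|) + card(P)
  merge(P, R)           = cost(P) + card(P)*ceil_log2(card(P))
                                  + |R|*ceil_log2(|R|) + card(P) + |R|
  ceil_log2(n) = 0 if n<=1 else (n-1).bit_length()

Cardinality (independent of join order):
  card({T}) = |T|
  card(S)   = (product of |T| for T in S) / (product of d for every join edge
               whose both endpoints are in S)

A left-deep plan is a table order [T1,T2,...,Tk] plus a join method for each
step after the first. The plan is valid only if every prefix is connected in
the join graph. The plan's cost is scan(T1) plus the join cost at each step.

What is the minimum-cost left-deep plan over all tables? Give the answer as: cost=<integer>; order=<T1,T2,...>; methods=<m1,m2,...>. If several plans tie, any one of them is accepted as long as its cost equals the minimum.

cost=22350; order=C,B,A,D; methods=nl_idx,merge,hash

Selinger DP (subsets sized 1..n):
  {B}: scan cost=200, card=200
  {C}: scan cost=150, card=150
  {D}: scan cost=250, card=250
  {A}: scan cost=500, card=500
  {BC}: card=200; try (B,nl_idx)→1550, (C,nl_idx)→2000, (C,hash)→2800, (B,merge)→3300, (C,merge)→3350, (B,hash)→3500 …(+2); best=1550 via (B,nl_idx)
  {BD}: card=25000; try (B,hash)→3700, (D,merge)→4250, (B,merge)→4300, (D,hash)→4400, (B,nl_idx)→27250, (D,nl)→50200 …(+1); best=3700 via (B,hash)
  {AB}: card=10000; try (B,hash)→4200, (A,merge)→7000, (B,merge)→7300, (A,hash)→9400, (B,nl_idx)→14500, (A,nl)→100200 …(+1); best=4200 via (B,hash)
  {BCD}: card=25000; try (D,merge)→5600, (D,hash)→5750, (C,hash)→31100, (D,nl)→51550, (C,nl_idx)→228700, (C,merge)→405050 …(+1); best=5600 via (D,merge)
  {ABC}: card=10000; try (A,merge)→8350, (A,hash)→10750, (C,hash)→16600, (C,nl_idx)→94200, (A,nl)→101550, (C,merge)→155550 …(+1); best=8350 via (A,merge)
  {ABD}: card=1250000; try (D,hash)→18200, (A,hash)→37700, (D,merge)→156450, (A,merge)→408700, (D,nl)→2504200, (A,nl)→12503700; best=18200 via (D,hash)
  {ABCD}: card=1250000; try (D,hash)→22350, (A,hash)→39600, (D,merge)→160600, (A,merge)→410600, (C,hash)→1270600, (D,nl)→2508350 …(+4); best=22350 via (D,hash)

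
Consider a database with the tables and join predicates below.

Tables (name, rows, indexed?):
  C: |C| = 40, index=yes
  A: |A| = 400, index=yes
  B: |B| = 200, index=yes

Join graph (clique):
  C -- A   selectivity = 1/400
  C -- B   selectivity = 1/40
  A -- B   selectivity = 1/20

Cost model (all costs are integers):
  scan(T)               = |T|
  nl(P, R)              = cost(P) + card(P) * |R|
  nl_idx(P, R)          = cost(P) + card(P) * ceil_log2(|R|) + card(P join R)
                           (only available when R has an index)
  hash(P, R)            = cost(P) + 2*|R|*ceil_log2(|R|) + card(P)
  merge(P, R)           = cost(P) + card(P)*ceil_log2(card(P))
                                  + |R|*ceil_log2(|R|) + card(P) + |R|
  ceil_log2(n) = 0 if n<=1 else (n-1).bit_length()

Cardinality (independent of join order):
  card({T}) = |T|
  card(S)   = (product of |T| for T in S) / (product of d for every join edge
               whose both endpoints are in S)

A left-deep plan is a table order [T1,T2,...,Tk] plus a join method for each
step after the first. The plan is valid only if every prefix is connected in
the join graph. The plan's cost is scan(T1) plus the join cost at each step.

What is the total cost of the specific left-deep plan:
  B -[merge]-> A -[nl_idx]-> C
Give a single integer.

30010

step 1: scan B: cost=200, card=200
step 2: join A via merge
    card(P join A) = 200*400/(20) = 4000
    cost = 200 + 200*8 + 400*9 + 200 + 400 = 6000
step 3: join C via nl_idx
    card(P join C) = 4000*40/(400*40) = 10
    cost = 6000 + 4000*6 + 10 = 30010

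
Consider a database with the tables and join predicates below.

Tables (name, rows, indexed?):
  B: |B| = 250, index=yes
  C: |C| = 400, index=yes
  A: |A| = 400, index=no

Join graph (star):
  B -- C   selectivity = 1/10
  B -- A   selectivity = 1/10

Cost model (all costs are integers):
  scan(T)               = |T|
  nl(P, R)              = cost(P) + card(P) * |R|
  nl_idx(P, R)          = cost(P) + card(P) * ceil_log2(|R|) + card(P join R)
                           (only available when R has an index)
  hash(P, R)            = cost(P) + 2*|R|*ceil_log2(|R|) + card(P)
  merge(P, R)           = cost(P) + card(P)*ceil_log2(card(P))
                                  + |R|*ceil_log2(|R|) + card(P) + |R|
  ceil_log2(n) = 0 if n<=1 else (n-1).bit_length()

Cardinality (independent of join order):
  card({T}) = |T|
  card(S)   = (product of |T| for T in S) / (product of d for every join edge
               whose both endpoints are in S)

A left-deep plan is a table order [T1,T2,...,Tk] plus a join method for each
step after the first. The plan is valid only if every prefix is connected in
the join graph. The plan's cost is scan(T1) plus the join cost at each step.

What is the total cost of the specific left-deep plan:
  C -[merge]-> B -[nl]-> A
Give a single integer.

4006650

step 1: scan C: cost=400, card=400
step 2: join B via merge
    card(P join B) = 400*250/(10) = 10000
    cost = 400 + 400*9 + 250*8 + 400 + 250 = 6650
step 3: join A via nl
    card(P join A) = 10000*400/(10) = 400000
    cost = 6650 + 10000*400 = 4006650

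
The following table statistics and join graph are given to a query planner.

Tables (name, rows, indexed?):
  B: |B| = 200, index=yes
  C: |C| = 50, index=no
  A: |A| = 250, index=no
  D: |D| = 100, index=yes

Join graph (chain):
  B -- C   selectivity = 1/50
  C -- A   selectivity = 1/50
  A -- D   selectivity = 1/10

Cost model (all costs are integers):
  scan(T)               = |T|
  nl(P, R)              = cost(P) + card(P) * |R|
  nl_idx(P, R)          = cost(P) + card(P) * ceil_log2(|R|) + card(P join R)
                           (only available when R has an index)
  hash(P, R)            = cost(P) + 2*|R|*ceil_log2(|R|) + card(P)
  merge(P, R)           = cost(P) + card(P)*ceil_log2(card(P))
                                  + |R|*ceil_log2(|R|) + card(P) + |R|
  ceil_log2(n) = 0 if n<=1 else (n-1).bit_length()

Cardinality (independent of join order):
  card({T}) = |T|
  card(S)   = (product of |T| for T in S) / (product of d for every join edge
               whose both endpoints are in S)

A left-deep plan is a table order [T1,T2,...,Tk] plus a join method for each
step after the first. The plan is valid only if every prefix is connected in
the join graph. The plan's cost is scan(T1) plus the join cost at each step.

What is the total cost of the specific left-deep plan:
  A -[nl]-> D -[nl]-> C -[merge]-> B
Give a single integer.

184550

step 1: scan A: cost=250, card=250
step 2: join D via nl
    card(P join D) = 250*100/(10) = 2500
    cost = 250 + 250*100 = 25250
step 3: join C via nl
    card(P join C) = 2500*50/(50) = 2500
    cost = 25250 + 2500*50 = 150250
step 4: join B via merge
    card(P join B) = 2500*200/(50) = 10000
    cost = 150250 + 2500*12 + 200*8 + 2500 + 200 = 184550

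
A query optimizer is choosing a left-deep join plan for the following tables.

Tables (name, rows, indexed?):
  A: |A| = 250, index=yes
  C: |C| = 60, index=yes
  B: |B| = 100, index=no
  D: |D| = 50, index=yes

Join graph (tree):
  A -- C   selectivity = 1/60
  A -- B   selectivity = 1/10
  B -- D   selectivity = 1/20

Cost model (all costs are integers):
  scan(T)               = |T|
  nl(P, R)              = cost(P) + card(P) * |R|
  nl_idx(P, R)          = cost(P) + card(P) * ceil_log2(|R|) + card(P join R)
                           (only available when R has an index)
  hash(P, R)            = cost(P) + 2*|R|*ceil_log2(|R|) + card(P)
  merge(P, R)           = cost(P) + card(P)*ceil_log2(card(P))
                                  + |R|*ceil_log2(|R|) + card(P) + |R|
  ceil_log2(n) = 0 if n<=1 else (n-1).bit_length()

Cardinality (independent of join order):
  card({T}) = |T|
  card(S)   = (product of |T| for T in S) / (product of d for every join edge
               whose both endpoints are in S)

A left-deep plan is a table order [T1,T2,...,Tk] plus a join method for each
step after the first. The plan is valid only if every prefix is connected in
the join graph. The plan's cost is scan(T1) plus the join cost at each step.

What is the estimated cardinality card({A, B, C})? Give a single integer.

Tables in S: A(250), B(100), C(60)
Edges inside S: A-C(d=60), A-B(d=10)
numerator = 250 * 100 * 60 = 1500000
denominator = 60 * 10 = 600
card(S) = 1500000 / 600 = 2500

2500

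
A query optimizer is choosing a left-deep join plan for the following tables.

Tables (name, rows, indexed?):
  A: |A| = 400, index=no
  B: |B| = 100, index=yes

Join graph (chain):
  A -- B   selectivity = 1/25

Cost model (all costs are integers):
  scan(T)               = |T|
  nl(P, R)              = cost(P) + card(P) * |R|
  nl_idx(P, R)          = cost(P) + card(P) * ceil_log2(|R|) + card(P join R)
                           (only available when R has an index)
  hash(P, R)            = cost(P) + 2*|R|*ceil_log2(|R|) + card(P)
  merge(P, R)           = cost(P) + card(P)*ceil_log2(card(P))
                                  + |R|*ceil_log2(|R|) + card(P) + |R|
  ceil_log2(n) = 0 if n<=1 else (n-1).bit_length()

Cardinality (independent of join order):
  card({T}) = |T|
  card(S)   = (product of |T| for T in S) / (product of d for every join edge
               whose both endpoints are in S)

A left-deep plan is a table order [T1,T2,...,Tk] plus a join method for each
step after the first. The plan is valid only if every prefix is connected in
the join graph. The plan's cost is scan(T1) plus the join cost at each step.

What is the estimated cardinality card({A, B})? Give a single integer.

Tables in S: A(400), B(100)
Edges inside S: A-B(d=25)
numerator = 400 * 100 = 40000
denominator = 25 = 25
card(S) = 40000 / 25 = 1600

1600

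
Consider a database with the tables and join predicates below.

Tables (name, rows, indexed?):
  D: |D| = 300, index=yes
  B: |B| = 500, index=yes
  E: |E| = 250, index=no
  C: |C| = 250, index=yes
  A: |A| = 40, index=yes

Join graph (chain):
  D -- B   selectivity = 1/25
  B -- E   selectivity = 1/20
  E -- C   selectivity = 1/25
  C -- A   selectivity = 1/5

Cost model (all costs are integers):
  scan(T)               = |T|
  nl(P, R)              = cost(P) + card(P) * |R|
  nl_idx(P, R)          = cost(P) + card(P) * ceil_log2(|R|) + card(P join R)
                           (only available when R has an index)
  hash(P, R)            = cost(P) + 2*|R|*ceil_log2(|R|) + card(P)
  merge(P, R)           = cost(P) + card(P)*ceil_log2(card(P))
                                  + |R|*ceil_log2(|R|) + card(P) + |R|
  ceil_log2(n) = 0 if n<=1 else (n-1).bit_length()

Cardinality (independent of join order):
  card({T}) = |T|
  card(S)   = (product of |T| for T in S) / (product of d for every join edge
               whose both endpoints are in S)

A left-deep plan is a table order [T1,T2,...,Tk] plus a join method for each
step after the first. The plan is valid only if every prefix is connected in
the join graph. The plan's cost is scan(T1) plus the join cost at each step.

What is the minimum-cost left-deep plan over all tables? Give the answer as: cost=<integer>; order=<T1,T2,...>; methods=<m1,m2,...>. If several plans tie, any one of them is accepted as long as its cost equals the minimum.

cost=541380; order=C,A,E,B,D; methods=hash,hash,hash,hash

Selinger DP (subsets sized 1..n):
  {D}: scan cost=300, card=300
  {B}: scan cost=500, card=500
  {E}: scan cost=250, card=250
  {C}: scan cost=250, card=250
  {A}: scan cost=40, card=40
  {BD}: card=6000; try (D,hash)→6400, (B,merge)→8300, (D,merge)→8500, (B,nl_idx)→9000, (B,hash)→9600, (D,nl_idx)→11000 …(+2); best=6400 via (D,hash)
  {BE}: card=6250; try (E,hash)→5000, (B,merge)→7500, (E,merge)→7750, (B,nl_idx)→8750, (B,hash)→9500, (B,nl)→125250 …(+1); best=5000 via (E,hash)
  {CE}: card=2500; try (E,hash)→4500, (C,hash)→4500, (E,merge)→4750, (C,merge)→4750, (C,nl_idx)→4750, (E,nl)→62750 …(+1); best=4500 via (E,hash)
  {AC}: card=2000; try (A,hash)→980, (C,nl_idx)→2360, (C,merge)→2570, (A,merge)→2780, (A,nl_idx)→3750, (C,hash)→4080 …(+2); best=980 via (A,hash)
  {BDE}: card=75000; try (E,hash)→16400, (D,hash)→16650, (E,merge)→92650, (D,merge)→95500, (D,nl_idx)→136250, (E,nl)→1506400 …(+1); best=16400 via (E,hash)
  {BCE}: card=62500; try (C,hash)→15250, (B,hash)→16000, (B,merge)→42000, (B,nl_idx)→89500, (C,merge)→94750, (C,nl_idx)→117500 …(+2); best=15250 via (C,hash)
  {ACE}: card=20000; try (E,hash)→6980, (A,hash)→7480, (E,merge)→27230, (A,merge)→37280, (A,nl_idx)→39500, (A,nl)→104500 …(+1); best=6980 via (E,hash)
  {BCDE}: card=750000; try (D,hash)→83150, (C,hash)→95400, (D,merge)→1080750, (D,nl_idx)→1327750, (C,nl_idx)→1366400, (C,merge)→1368650 …(+2); best=83150 via (D,hash)
  {ABCE}: card=500000; try (B,hash)→35980, (A,hash)→78230, (B,merge)→331980, (B,nl_idx)→686980, (A,nl_idx)→890250, (A,merge)→1078030 …(+2); best=35980 via (B,hash)
  {ABCDE}: card=6000000; try (D,hash)→541380, (A,hash)→833630, (D,merge)→10038980, (D,nl_idx)→10535980, (A,nl_idx)→10583150, (A,merge)→15833430 …(+2); best=541380 via (D,hash)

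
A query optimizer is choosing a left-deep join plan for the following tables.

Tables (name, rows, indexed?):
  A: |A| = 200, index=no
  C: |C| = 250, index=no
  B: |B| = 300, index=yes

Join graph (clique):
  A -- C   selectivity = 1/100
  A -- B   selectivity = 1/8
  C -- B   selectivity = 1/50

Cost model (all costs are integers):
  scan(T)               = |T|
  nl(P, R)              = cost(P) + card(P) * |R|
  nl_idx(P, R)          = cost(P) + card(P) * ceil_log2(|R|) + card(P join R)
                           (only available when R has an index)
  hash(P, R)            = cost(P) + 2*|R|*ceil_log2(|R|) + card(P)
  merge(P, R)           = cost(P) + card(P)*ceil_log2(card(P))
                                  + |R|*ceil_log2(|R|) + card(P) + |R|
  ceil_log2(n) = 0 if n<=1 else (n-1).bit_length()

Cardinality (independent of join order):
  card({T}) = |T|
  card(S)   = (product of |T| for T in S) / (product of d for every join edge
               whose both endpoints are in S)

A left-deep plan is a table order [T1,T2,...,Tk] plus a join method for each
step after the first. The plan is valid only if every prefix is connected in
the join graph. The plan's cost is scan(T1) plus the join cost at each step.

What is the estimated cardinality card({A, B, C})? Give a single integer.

Tables in S: A(200), B(300), C(250)
Edges inside S: A-C(d=100), A-B(d=8), C-B(d=50)
numerator = 200 * 300 * 250 = 15000000
denominator = 100 * 8 * 50 = 40000
card(S) = 15000000 / 40000 = 375

375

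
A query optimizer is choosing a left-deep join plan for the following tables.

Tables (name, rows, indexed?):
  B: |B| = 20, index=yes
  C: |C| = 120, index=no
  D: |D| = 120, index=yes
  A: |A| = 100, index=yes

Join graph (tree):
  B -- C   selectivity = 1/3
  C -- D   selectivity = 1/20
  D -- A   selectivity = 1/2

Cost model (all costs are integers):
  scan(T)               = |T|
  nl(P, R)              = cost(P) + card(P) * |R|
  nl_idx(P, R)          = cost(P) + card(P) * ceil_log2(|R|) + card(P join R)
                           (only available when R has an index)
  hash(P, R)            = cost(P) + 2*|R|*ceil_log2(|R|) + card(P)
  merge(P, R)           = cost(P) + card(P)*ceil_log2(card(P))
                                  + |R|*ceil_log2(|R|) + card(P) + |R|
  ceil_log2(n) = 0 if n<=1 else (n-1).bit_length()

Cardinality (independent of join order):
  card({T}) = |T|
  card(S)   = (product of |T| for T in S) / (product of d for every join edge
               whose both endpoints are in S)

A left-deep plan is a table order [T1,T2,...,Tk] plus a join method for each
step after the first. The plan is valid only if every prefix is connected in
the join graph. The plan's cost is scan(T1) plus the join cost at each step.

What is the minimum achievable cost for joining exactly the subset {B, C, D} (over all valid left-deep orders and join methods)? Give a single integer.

2600

Selinger DP over subsets of {B,C,D}:
  {B}: scan cost=20, card=20
  {C}: scan cost=120, card=120
  {D}: scan cost=120, card=120
  {BC}: card=800; try (B,hash)→440, (C,merge)→1100, (B,merge)→1200, (B,nl_idx)→1520, (C,hash)→1720, (C,nl)→2420 …(+1); best=440 via (B,hash)
  {CD}: card=720; try (D,nl_idx)→1680, (D,hash)→1920, (C,hash)→1920, (D,merge)→2040, (C,merge)→2040, (D,nl)→14520 …(+1); best=1680 via (D,nl_idx)
  {BCD}: card=4800; try (B,hash)→2600, (D,hash)→2920, (B,merge)→9720, (B,nl_idx)→10080, (D,merge)→10200, (D,nl_idx)→10840 …(+2); best=2600 via (B,hash)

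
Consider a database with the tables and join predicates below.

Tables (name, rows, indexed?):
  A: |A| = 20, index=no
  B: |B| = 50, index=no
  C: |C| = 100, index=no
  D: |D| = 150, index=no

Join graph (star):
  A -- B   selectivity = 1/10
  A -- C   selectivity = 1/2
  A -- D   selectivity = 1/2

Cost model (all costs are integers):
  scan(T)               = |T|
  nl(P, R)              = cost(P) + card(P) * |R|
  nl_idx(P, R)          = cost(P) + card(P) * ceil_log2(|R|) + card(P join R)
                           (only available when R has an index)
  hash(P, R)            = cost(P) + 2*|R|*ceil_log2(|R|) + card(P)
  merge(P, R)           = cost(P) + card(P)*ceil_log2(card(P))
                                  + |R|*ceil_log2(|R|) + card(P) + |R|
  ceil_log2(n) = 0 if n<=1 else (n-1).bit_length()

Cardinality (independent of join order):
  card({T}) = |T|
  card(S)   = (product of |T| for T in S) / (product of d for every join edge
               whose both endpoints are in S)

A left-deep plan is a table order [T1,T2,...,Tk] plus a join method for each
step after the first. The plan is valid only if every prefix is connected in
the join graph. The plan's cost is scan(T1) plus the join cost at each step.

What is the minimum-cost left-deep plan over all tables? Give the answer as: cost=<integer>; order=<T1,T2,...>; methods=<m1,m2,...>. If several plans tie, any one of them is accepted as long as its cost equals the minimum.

Selinger DP (subsets sized 1..n):
  {A}: scan cost=20, card=20
  {B}: scan cost=50, card=50
  {C}: scan cost=100, card=100
  {D}: scan cost=150, card=150
  {AB}: card=100; try (A,hash)→300, (B,merge)→490, (A,merge)→520, (B,hash)→640, (B,nl)→1020, (A,nl)→1050; best=300 via (A,hash)
  {AC}: card=1000; try (A,hash)→400, (C,merge)→940, (A,merge)→1020, (C,hash)→1440, (C,nl)→2020, (A,nl)→2100; best=400 via (A,hash)
  {AD}: card=1500; try (A,hash)→500, (D,merge)→1490, (A,merge)→1620, (D,hash)→2440, (D,nl)→3020, (A,nl)→3150; best=500 via (A,hash)
  {ABC}: card=5000; try (C,hash)→1800, (C,merge)→1900, (B,hash)→2000, (C,nl)→10300, (B,merge)→11750, (B,nl)→50400; best=1800 via (C,hash)
  {ABD}: card=7500; try (D,merge)→2450, (B,hash)→2600, (D,hash)→2800, (D,nl)→15300, (B,merge)→18850, (B,nl)→75500; best=2450 via (D,merge)
  {ACD}: card=75000; try (C,hash)→3400, (D,hash)→3800, (D,merge)→12750, (C,merge)→19300, (D,nl)→150400, (C,nl)→150500; best=3400 via (C,hash)
  {ABCD}: card=375000; try (D,hash)→9200, (C,hash)→11350, (D,merge)→73150, (B,hash)→79000, (C,merge)→108250, (D,nl)→751800 …(+3); best=9200 via (D,hash)

cost=9200; order=B,A,C,D; methods=hash,hash,hash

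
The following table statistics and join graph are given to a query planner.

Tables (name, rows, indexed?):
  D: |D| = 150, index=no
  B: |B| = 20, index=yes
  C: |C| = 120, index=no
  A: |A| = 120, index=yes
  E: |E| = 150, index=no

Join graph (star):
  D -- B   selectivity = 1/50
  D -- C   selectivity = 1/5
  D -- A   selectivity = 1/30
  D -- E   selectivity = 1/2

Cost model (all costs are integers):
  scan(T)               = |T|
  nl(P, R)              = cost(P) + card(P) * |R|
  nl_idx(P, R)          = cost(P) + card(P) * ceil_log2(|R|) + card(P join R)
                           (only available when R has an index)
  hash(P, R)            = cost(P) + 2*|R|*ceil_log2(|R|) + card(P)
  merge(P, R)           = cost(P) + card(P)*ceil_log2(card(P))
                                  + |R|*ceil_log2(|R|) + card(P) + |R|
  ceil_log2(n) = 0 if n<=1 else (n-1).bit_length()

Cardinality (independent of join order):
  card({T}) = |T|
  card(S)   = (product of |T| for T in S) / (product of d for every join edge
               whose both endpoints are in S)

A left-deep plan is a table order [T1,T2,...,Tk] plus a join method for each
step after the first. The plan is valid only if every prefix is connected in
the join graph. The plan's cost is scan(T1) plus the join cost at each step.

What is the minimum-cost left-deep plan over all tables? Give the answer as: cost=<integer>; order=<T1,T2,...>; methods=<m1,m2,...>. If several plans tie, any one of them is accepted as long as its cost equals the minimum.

Selinger DP (subsets sized 1..n):
  {D}: scan cost=150, card=150
  {B}: scan cost=20, card=20
  {C}: scan cost=120, card=120
  {A}: scan cost=120, card=120
  {E}: scan cost=150, card=150
  {BD}: card=60; try (B,hash)→500, (B,nl_idx)→960, (D,merge)→1490, (B,merge)→1620, (D,hash)→2440, (D,nl)→3020 …(+1); best=500 via (B,hash)
  {CD}: card=3600; try (C,hash)→1980, (D,merge)→2430, (C,merge)→2460, (D,hash)→2640, (D,nl)→18120, (C,nl)→18150; best=1980 via (C,hash)
  {AD}: card=600; try (A,nl_idx)→1800, (A,hash)→1980, (D,merge)→2430, (A,merge)→2460, (D,hash)→2640, (D,nl)→18120 …(+1); best=1800 via (A,nl_idx)
  {DE}: card=11250; try (E,hash)→2700, (D,hash)→2700, (E,merge)→2850, (D,merge)→2850, (E,nl)→22650, (D,nl)→22650; best=2700 via (E,hash)
  {BCD}: card=1440; try (C,merge)→1880, (C,hash)→2240, (B,hash)→5780, (C,nl)→7700, (B,nl_idx)→21420, (B,merge)→48900 …(+1); best=1880 via (C,merge)
  {ABD}: card=240; try (A,nl_idx)→1160, (A,merge)→1880, (A,hash)→2240, (B,hash)→2600, (B,nl_idx)→5040, (A,nl)→7700 …(+2); best=1160 via (A,nl_idx)
  {BDE}: card=4500; try (E,merge)→2270, (E,hash)→2960, (E,nl)→9500, (B,hash)→14150, (B,nl_idx)→63450, (B,merge)→171570 …(+1); best=2270 via (E,merge)
  {ACD}: card=14400; try (C,hash)→4080, (A,hash)→7260, (C,merge)→9360, (A,nl_idx)→41580, (A,merge)→49740, (C,nl)→73800 …(+1); best=4080 via (C,hash)
  {CDE}: card=270000; try (E,hash)→7980, (C,hash)→15630, (E,merge)→50130, (C,merge)→172410, (E,nl)→541980, (C,nl)→1352700; best=7980 via (E,hash)
  {ADE}: card=45000; try (E,hash)→4800, (E,merge)→9750, (A,hash)→15630, (E,nl)→91800, (A,nl_idx)→126450, (A,merge)→172410 …(+1); best=4800 via (E,hash)
  {ABCD}: card=5760; try (C,hash)→3080, (C,merge)→4280, (A,hash)→5000, (A,nl_idx)→17720, (B,hash)→18680, (A,merge)→20120 …(+5); best=3080 via (C,hash)
  {BCDE}: card=108000; try (E,hash)→5720, (C,hash)→8450, (E,merge)→20510, (C,merge)→66230, (E,nl)→217880, (B,hash)→278180 …(+4); best=5720 via (E,hash)
  {ABDE}: card=18000; try (E,hash)→3800, (E,merge)→4670, (A,hash)→8450, (E,nl)→37160, (B,hash)→50000, (A,nl_idx)→51770 …(+5); best=3800 via (E,hash)
  {ACDE}: card=1080000; try (E,hash)→20880, (C,hash)→51480, (E,merge)→221430, (A,hash)→279660, (C,merge)→770760, (E,nl)→2164080 …(+4); best=20880 via (E,hash)
  {ABCDE}: card=432000; try (E,hash)→11240, (C,hash)→23480, (E,merge)→85070, (A,hash)→115400, (C,merge)→292760, (E,nl)→867080 …(+8); best=11240 via (E,hash)

cost=11240; order=D,B,A,C,E; methods=hash,nl_idx,hash,hash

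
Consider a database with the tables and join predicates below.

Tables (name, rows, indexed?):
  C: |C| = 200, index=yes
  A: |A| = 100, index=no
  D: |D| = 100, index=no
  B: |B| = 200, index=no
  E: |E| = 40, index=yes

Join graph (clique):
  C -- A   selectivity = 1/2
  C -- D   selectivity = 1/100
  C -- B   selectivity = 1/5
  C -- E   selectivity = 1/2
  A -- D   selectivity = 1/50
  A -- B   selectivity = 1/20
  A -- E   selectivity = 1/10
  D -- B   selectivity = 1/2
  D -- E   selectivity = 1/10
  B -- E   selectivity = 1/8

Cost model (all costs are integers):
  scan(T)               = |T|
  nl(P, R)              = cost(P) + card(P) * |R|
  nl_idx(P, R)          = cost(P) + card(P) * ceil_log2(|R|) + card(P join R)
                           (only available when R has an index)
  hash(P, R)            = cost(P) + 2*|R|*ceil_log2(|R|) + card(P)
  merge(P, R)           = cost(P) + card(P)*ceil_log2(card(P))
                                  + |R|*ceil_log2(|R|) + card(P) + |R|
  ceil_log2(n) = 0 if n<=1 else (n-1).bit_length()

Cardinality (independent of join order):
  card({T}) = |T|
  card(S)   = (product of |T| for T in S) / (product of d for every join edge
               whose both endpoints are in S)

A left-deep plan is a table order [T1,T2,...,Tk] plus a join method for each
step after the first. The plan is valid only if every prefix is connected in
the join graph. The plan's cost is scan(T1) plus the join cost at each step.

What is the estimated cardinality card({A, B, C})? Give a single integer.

Tables in S: A(100), B(200), C(200)
Edges inside S: C-A(d=2), C-B(d=5), A-B(d=20)
numerator = 100 * 200 * 200 = 4000000
denominator = 2 * 5 * 20 = 200
card(S) = 4000000 / 200 = 20000

20000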